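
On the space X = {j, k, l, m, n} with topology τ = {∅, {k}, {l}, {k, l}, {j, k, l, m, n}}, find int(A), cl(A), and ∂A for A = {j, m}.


int(A) = ∅, cl(A) = {j, m, n}, ∂A = {j, m, n}.

Closed sets in (X, τ) are complements of opens:
  closed(X, τ) = {∅, {j, m, n}, {j, k, m, n}, {j, l, m, n}, {j, k, l, m, n}}.
int(A) = ⋃ {U ∈ τ : U ⊆ A}. Opens contained in A: ∅.
Taking the union of these: int(A) = ∅.
cl(A) = ⋂ {C closed : A ⊆ C}. Closed sets containing A: {j, m, n}, {j, k, m, n}, {j, l, m, n}, {j, k, l, m, n}.
Intersecting these: cl(A) = {j, m, n}.
∂A = cl(A) ∖ int(A) = {j, m, n} ∖ ∅ = {j, m, n}.


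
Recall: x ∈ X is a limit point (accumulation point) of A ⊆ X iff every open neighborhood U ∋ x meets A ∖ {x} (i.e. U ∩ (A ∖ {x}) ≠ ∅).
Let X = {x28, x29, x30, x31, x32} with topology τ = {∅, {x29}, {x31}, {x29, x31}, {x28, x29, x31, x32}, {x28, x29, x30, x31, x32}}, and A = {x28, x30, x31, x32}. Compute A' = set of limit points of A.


A' = {x28, x30, x32}

For each x ∈ X, list the open sets U ∈ τ with x ∈ U, then check whether U ∩ (A ∖ {x}) ≠ ∅ for every such U.
  x = x28: opens ∋ x are {x28, x29, x31, x32}, {x28, x29, x30, x31, x32}; each meets A ∖ {x28}, so x IS a limit point.
  x = x29: open {x29} ∋ x has {x29} ∩ (A ∖ {x29}) = ∅, so x is NOT a limit point.
  x = x30: opens ∋ x are {x28, x29, x30, x31, x32}; each meets A ∖ {x30}, so x IS a limit point.
  x = x31: open {x31} ∋ x has {x31} ∩ (A ∖ {x31}) = ∅, so x is NOT a limit point.
  x = x32: opens ∋ x are {x28, x29, x31, x32}, {x28, x29, x30, x31, x32}; each meets A ∖ {x32}, so x IS a limit point.
Collecting: A' = {x28, x30, x32}.


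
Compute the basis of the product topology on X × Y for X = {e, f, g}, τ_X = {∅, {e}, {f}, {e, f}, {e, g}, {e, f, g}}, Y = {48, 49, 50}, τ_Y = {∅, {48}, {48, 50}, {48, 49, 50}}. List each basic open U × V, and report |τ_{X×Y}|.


Basis B = {∅ × ∅, {e} × {48}, {f} × {48}, {e} × {48, 50}, {e, f} × {48}, {e, g} × {48}, {f} × {48, 50}, {e} × {48, 49, 50}, {e, f, g} × {48}, {f} × {48, 49, 50}, {e, f} × {48, 50}, {e, g} × {48, 50}, {e, f} × {48, 49, 50}, {e, g} × {48, 49, 50}, {e, f, g} × {48, 50}, {e, f, g} × {48, 49, 50}}; |τ_{X×Y}| = 40.

Enumerate products U × V with U ∈ τ_X, V ∈ τ_Y (deduplicated):
  ∅ × ∅ = {} (∅)
  {e} × {48} = {(e,48)}
  {f} × {48} = {(f,48)}
  {e} × {48, 50} = {(e,48), (e,50)}
  {e, f} × {48} = {(e,48), (f,48)}
  {e, g} × {48} = {(e,48), (g,48)}
  {f} × {48, 50} = {(f,48), (f,50)}
  {e} × {48, 49, 50} = {(e,48), (e,49), (e,50)}
  {e, f, g} × {48} = {(e,48), (f,48), (g,48)}
  {f} × {48, 49, 50} = {(f,48), (f,49), (f,50)}
  {e, f} × {48, 50} = {(e,48), (e,50), (f,48), (f,50)}
  {e, g} × {48, 50} = {(e,48), (e,50), (g,48), (g,50)}
  {e, f} × {48, 49, 50} = {(e,48), (e,49), (e,50), (f,48), (f,49), (f,50)}
  {e, g} × {48, 49, 50} = {(e,48), (e,49), (e,50), (g,48), (g,49), (g,50)}
  {e, f, g} × {48, 50} = {(e,48), (e,50), (f,48), (f,50), (g,48), (g,50)}
  {e, f, g} × {48, 49, 50} = {(e,48), (e,49), (e,50), (f,48), (f,49), (f,50), (g,48), (g,49), (g,50)}
These 16 distinct sets form the basis B.
Close under arbitrary unions to get τ_{X×Y}; counting gives |τ_{X×Y}| = 40.


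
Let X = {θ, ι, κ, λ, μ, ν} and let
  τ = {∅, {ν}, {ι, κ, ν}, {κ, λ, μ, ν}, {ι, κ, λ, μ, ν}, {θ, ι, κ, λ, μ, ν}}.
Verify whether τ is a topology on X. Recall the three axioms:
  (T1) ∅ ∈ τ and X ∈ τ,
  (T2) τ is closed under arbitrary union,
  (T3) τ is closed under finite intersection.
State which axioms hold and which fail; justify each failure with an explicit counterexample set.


τ is NOT a topology on X.

Axiom (T1): ∅ ∈ τ? Yes; X ∈ τ? Yes.
Axiom (T2/T3): check pairwise unions and intersections of members of τ.
Counterexample for (T3): {ι, κ, ν} ∩ {κ, λ, μ, ν} = {κ, ν} ∉ τ. Therefore τ is NOT a topology.


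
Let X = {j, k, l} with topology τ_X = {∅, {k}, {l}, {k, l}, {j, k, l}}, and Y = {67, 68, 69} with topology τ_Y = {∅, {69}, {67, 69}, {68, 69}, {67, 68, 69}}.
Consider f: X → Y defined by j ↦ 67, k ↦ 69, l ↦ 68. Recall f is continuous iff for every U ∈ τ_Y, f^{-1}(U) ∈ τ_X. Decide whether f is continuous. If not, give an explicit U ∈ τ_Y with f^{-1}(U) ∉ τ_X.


f is NOT continuous.

Compute f^{-1}(U) for each U ∈ τ_Y:
  U = ∅: f^{-1}(U) = ∅ ∈ τ_X ✓.
  U = {69}: f^{-1}(U) = {k} ∈ τ_X ✓.
  U = {67, 69}: f^{-1}(U) = {j, k} ∉ τ_X ✗.
  U = {68, 69}: f^{-1}(U) = {k, l} ∈ τ_X ✓.
  U = {67, 68, 69}: f^{-1}(U) = {j, k, l} ∈ τ_X ✓.
Found U = {67, 69} with f^{-1}(U) = {j, k} not in τ_X. Therefore f is NOT continuous.


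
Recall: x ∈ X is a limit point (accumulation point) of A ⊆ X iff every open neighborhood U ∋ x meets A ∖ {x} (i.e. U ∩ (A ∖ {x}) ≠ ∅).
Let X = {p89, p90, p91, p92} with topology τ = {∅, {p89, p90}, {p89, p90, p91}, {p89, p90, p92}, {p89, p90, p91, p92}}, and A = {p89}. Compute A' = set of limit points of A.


A' = {p90, p91, p92}

For each x ∈ X, list the open sets U ∈ τ with x ∈ U, then check whether U ∩ (A ∖ {x}) ≠ ∅ for every such U.
  x = p89: open {p89, p90} ∋ x has {p89, p90} ∩ (A ∖ {p89}) = ∅, so x is NOT a limit point.
  x = p90: opens ∋ x are {p89, p90}, {p89, p90, p91}, {p89, p90, p92}, {p89, p90, p91, p92}; each meets A ∖ {p90}, so x IS a limit point.
  x = p91: opens ∋ x are {p89, p90, p91}, {p89, p90, p91, p92}; each meets A ∖ {p91}, so x IS a limit point.
  x = p92: opens ∋ x are {p89, p90, p92}, {p89, p90, p91, p92}; each meets A ∖ {p92}, so x IS a limit point.
Collecting: A' = {p90, p91, p92}.


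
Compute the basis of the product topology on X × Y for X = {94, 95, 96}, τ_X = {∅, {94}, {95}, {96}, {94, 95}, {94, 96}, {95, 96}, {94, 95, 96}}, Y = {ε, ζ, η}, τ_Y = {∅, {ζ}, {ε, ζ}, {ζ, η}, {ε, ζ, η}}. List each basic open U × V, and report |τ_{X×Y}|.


Basis B = {∅ × ∅, {94} × {ζ}, {95} × {ζ}, {96} × {ζ}, {94} × {ε, ζ}, {94} × {ζ, η}, {94, 95} × {ζ}, {94, 96} × {ζ}, {95} × {ε, ζ}, {95} × {ζ, η}, {95, 96} × {ζ}, {96} × {ε, ζ}, {96} × {ζ, η}, {94} × {ε, ζ, η}, {94, 95, 96} × {ζ}, {95} × {ε, ζ, η}, {96} × {ε, ζ, η}, {94, 95} × {ε, ζ}, {94, 96} × {ε, ζ}, {94, 95} × {ζ, η}, {94, 96} × {ζ, η}, {95, 96} × {ε, ζ}, {95, 96} × {ζ, η}, {94, 95} × {ε, ζ, η}, {94, 96} × {ε, ζ, η}, {94, 95, 96} × {ε, ζ}, {94, 95, 96} × {ζ, η}, {95, 96} × {ε, ζ, η}, {94, 95, 96} × {ε, ζ, η}}; |τ_{X×Y}| = 125.

Enumerate products U × V with U ∈ τ_X, V ∈ τ_Y (deduplicated):
  ∅ × ∅ = {} (∅)
  {94} × {ζ} = {(94,ζ)}
  {95} × {ζ} = {(95,ζ)}
  {96} × {ζ} = {(96,ζ)}
  {94} × {ε, ζ} = {(94,ε), (94,ζ)}
  {94} × {ζ, η} = {(94,ζ), (94,η)}
  {94, 95} × {ζ} = {(94,ζ), (95,ζ)}
  {94, 96} × {ζ} = {(94,ζ), (96,ζ)}
  {95} × {ε, ζ} = {(95,ε), (95,ζ)}
  {95} × {ζ, η} = {(95,ζ), (95,η)}
  {95, 96} × {ζ} = {(95,ζ), (96,ζ)}
  {96} × {ε, ζ} = {(96,ε), (96,ζ)}
  {96} × {ζ, η} = {(96,ζ), (96,η)}
  {94} × {ε, ζ, η} = {(94,ε), (94,ζ), (94,η)}
  {94, 95, 96} × {ζ} = {(94,ζ), (95,ζ), (96,ζ)}
  {95} × {ε, ζ, η} = {(95,ε), (95,ζ), (95,η)}
  {96} × {ε, ζ, η} = {(96,ε), (96,ζ), (96,η)}
  {94, 95} × {ε, ζ} = {(94,ε), (94,ζ), (95,ε), (95,ζ)}
  {94, 96} × {ε, ζ} = {(94,ε), (94,ζ), (96,ε), (96,ζ)}
  {94, 95} × {ζ, η} = {(94,ζ), (94,η), (95,ζ), (95,η)}
  {94, 96} × {ζ, η} = {(94,ζ), (94,η), (96,ζ), (96,η)}
  {95, 96} × {ε, ζ} = {(95,ε), (95,ζ), (96,ε), (96,ζ)}
  {95, 96} × {ζ, η} = {(95,ζ), (95,η), (96,ζ), (96,η)}
  {94, 95} × {ε, ζ, η} = {(94,ε), (94,ζ), (94,η), (95,ε), (95,ζ), (95,η)}
  {94, 96} × {ε, ζ, η} = {(94,ε), (94,ζ), (94,η), (96,ε), (96,ζ), (96,η)}
  {94, 95, 96} × {ε, ζ} = {(94,ε), (94,ζ), (95,ε), (95,ζ), (96,ε), (96,ζ)}
  {94, 95, 96} × {ζ, η} = {(94,ζ), (94,η), (95,ζ), (95,η), (96,ζ), (96,η)}
  {95, 96} × {ε, ζ, η} = {(95,ε), (95,ζ), (95,η), (96,ε), (96,ζ), (96,η)}
  {94, 95, 96} × {ε, ζ, η} = {(94,ε), (94,ζ), (94,η), (95,ε), (95,ζ), (95,η), (96,ε), (96,ζ), (96,η)}
These 29 distinct sets form the basis B.
Close under arbitrary unions to get τ_{X×Y}; counting gives |τ_{X×Y}| = 125.


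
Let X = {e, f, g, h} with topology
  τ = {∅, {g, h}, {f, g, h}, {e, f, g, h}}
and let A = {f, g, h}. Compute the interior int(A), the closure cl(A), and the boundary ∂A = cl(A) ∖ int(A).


int(A) = {f, g, h}, cl(A) = {e, f, g, h}, ∂A = {e}.

Closed sets in (X, τ) are complements of opens:
  closed(X, τ) = {∅, {e}, {e, f}, {e, f, g, h}}.
int(A) = ⋃ {U ∈ τ : U ⊆ A}. Opens contained in A: ∅, {g, h}, {f, g, h}.
Taking the union of these: int(A) = {f, g, h}.
cl(A) = ⋂ {C closed : A ⊆ C}. Closed sets containing A: {e, f, g, h}.
Intersecting these: cl(A) = {e, f, g, h}.
∂A = cl(A) ∖ int(A) = {e, f, g, h} ∖ {f, g, h} = {e}.


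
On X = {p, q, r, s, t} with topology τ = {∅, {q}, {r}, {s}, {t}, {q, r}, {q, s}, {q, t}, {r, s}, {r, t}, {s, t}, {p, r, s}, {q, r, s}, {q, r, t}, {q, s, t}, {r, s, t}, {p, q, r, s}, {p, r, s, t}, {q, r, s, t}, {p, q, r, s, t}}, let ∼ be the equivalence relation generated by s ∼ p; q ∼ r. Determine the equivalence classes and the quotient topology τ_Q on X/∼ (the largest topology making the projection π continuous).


X/∼ = {[p=s], [q=r], [t]}; |τ_Q| = 6.

Equivalence classes: [p=s], [q=r], [t].
Quotient map π: X → X/∼ sends p ↦ [p=s], q ↦ [q=r], r ↦ [q=r], s ↦ [p=s], t ↦ [t].
For each subset V ⊆ X/∼, compute π^{-1}(V) ⊆ X and check whether π^{-1}(V) ∈ τ. V is open in τ_Q iff π^{-1}(V) ∈ τ.
  V = {}: π^{-1}(V) = ∅ ∈ τ ✓.
  V = {[p=s]}: π^{-1}(V) = {p, s} ∉ τ ✗.
  V = {[q=r]}: π^{-1}(V) = {q, r} ∈ τ ✓.
  V = {[p=s], [q=r]}: π^{-1}(V) = {p, q, r, s} ∈ τ ✓.
  V = {[t]}: π^{-1}(V) = {t} ∈ τ ✓.
  V = {[p=s], [t]}: π^{-1}(V) = {p, s, t} ∉ τ ✗.
  V = {[q=r], [t]}: π^{-1}(V) = {q, r, t} ∈ τ ✓.
  V = {[p=s], [q=r], [t]}: π^{-1}(V) = {p, q, r, s, t} ∈ τ ✓.
Open sets in the quotient: τ_Q = {{}, {[q=r]}, {[p=s], [q=r]}, {[t]}, {[q=r], [t]}, {[p=s], [q=r], [t]}} (6 elements).


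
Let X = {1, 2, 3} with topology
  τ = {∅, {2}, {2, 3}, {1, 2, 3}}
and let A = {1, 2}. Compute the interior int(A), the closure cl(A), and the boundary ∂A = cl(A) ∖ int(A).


int(A) = {2}, cl(A) = {1, 2, 3}, ∂A = {1, 3}.

Closed sets in (X, τ) are complements of opens:
  closed(X, τ) = {∅, {1}, {1, 3}, {1, 2, 3}}.
int(A) = ⋃ {U ∈ τ : U ⊆ A}. Opens contained in A: ∅, {2}.
Taking the union of these: int(A) = {2}.
cl(A) = ⋂ {C closed : A ⊆ C}. Closed sets containing A: {1, 2, 3}.
Intersecting these: cl(A) = {1, 2, 3}.
∂A = cl(A) ∖ int(A) = {1, 2, 3} ∖ {2} = {1, 3}.


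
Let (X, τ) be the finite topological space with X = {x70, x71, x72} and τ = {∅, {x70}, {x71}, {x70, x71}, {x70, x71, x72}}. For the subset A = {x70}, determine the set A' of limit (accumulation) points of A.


A' = {x72}

For each x ∈ X, list the open sets U ∈ τ with x ∈ U, then check whether U ∩ (A ∖ {x}) ≠ ∅ for every such U.
  x = x70: open {x70} ∋ x has {x70} ∩ (A ∖ {x70}) = ∅, so x is NOT a limit point.
  x = x71: open {x71} ∋ x has {x71} ∩ (A ∖ {x71}) = ∅, so x is NOT a limit point.
  x = x72: opens ∋ x are {x70, x71, x72}; each meets A ∖ {x72}, so x IS a limit point.
Collecting: A' = {x72}.


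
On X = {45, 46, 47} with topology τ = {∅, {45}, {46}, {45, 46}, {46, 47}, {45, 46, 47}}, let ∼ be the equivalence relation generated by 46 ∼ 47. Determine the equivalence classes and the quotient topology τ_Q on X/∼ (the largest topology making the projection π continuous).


X/∼ = {[45], [46=47]}; |τ_Q| = 4.

Equivalence classes: [45], [46=47].
Quotient map π: X → X/∼ sends 45 ↦ [45], 46 ↦ [46=47], 47 ↦ [46=47].
For each subset V ⊆ X/∼, compute π^{-1}(V) ⊆ X and check whether π^{-1}(V) ∈ τ. V is open in τ_Q iff π^{-1}(V) ∈ τ.
  V = {}: π^{-1}(V) = ∅ ∈ τ ✓.
  V = {[45]}: π^{-1}(V) = {45} ∈ τ ✓.
  V = {[46=47]}: π^{-1}(V) = {46, 47} ∈ τ ✓.
  V = {[45], [46=47]}: π^{-1}(V) = {45, 46, 47} ∈ τ ✓.
Open sets in the quotient: τ_Q = {{}, {[45]}, {[46=47]}, {[45], [46=47]}} (4 elements).


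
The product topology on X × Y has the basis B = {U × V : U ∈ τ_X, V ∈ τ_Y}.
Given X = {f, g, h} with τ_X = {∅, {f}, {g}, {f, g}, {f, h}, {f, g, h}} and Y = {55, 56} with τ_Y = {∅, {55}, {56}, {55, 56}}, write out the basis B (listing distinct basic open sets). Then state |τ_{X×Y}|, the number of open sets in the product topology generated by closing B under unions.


Basis B = {∅ × ∅, {f} × {55}, {f} × {56}, {g} × {55}, {g} × {56}, {f} × {55, 56}, {f, g} × {55}, {f, h} × {55}, {f, g} × {56}, {f, h} × {56}, {g} × {55, 56}, {f, g, h} × {55}, {f, g, h} × {56}, {f, g} × {55, 56}, {f, h} × {55, 56}, {f, g, h} × {55, 56}}; |τ_{X×Y}| = 36.

Enumerate products U × V with U ∈ τ_X, V ∈ τ_Y (deduplicated):
  ∅ × ∅ = {} (∅)
  {f} × {55} = {(f,55)}
  {f} × {56} = {(f,56)}
  {g} × {55} = {(g,55)}
  {g} × {56} = {(g,56)}
  {f} × {55, 56} = {(f,55), (f,56)}
  {f, g} × {55} = {(f,55), (g,55)}
  {f, h} × {55} = {(f,55), (h,55)}
  {f, g} × {56} = {(f,56), (g,56)}
  {f, h} × {56} = {(f,56), (h,56)}
  {g} × {55, 56} = {(g,55), (g,56)}
  {f, g, h} × {55} = {(f,55), (g,55), (h,55)}
  {f, g, h} × {56} = {(f,56), (g,56), (h,56)}
  {f, g} × {55, 56} = {(f,55), (f,56), (g,55), (g,56)}
  {f, h} × {55, 56} = {(f,55), (f,56), (h,55), (h,56)}
  {f, g, h} × {55, 56} = {(f,55), (f,56), (g,55), (g,56), (h,55), (h,56)}
These 16 distinct sets form the basis B.
Close under arbitrary unions to get τ_{X×Y}; counting gives |τ_{X×Y}| = 36.


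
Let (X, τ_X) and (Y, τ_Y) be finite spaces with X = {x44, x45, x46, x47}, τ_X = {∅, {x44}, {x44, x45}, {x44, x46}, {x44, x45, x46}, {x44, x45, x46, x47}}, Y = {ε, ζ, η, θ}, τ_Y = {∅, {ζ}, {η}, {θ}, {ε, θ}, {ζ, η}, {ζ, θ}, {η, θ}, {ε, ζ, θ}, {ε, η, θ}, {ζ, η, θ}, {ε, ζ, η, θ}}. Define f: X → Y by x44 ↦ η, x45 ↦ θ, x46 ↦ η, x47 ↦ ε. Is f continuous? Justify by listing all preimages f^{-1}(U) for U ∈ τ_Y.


f is NOT continuous.

Compute f^{-1}(U) for each U ∈ τ_Y:
  U = ∅: f^{-1}(U) = ∅ ∈ τ_X ✓.
  U = {ζ}: f^{-1}(U) = ∅ ∈ τ_X ✓.
  U = {η}: f^{-1}(U) = {x44, x46} ∈ τ_X ✓.
  U = {θ}: f^{-1}(U) = {x45} ∉ τ_X ✗.
  U = {ε, θ}: f^{-1}(U) = {x45, x47} ∉ τ_X ✗.
  U = {ζ, η}: f^{-1}(U) = {x44, x46} ∈ τ_X ✓.
  U = {ζ, θ}: f^{-1}(U) = {x45} ∉ τ_X ✗.
  U = {η, θ}: f^{-1}(U) = {x44, x45, x46} ∈ τ_X ✓.
  U = {ε, ζ, θ}: f^{-1}(U) = {x45, x47} ∉ τ_X ✗.
  U = {ε, η, θ}: f^{-1}(U) = {x44, x45, x46, x47} ∈ τ_X ✓.
  U = {ζ, η, θ}: f^{-1}(U) = {x44, x45, x46} ∈ τ_X ✓.
  U = {ε, ζ, η, θ}: f^{-1}(U) = {x44, x45, x46, x47} ∈ τ_X ✓.
Found U = {θ} with f^{-1}(U) = {x45} not in τ_X. Therefore f is NOT continuous.


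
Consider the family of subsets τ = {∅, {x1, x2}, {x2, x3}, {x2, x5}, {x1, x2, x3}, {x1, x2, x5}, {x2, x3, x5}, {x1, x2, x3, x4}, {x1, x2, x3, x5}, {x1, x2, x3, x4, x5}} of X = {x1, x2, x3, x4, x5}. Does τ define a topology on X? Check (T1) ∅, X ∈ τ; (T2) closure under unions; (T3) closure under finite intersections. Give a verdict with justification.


τ is NOT a topology on X.

Axiom (T1): ∅ ∈ τ? Yes; X ∈ τ? Yes.
Axiom (T2/T3): check pairwise unions and intersections of members of τ.
Counterexample for (T3): {x1, x2} ∩ {x2, x3} = {x2} ∉ τ. Therefore τ is NOT a topology.


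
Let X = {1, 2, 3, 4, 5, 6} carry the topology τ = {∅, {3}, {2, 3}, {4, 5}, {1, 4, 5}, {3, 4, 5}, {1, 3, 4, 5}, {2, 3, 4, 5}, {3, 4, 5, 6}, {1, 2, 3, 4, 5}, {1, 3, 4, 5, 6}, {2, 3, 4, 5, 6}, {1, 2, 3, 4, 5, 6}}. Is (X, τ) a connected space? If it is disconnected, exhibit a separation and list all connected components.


(X, τ) is connected.

Find clopen sets (U ∈ τ with X ∖ U ∈ τ):
  U = ∅, X ∖ U = {1, 2, 3, 4, 5, 6} — both open, so U is clopen.
  U = {1, 2, 3, 4, 5, 6}, X ∖ U = ∅ — both open, so U is clopen.
Only trivial clopens (∅ and X) exist, so (X, τ) is connected.
Compute connected components by grouping points that agree on all clopens:
  component: {1, 2, 3, 4, 5, 6}


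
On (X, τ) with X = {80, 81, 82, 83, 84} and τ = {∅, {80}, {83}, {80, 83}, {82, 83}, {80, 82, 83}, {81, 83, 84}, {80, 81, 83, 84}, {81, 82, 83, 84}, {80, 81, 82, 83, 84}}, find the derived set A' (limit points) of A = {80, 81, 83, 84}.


A' = {81, 82, 84}

For each x ∈ X, list the open sets U ∈ τ with x ∈ U, then check whether U ∩ (A ∖ {x}) ≠ ∅ for every such U.
  x = 80: open {80} ∋ x has {80} ∩ (A ∖ {80}) = ∅, so x is NOT a limit point.
  x = 81: opens ∋ x are {81, 83, 84}, {80, 81, 83, 84}, {81, 82, 83, 84}, {80, 81, 82, 83, 84}; each meets A ∖ {81}, so x IS a limit point.
  x = 82: opens ∋ x are {82, 83}, {80, 82, 83}, {81, 82, 83, 84}, {80, 81, 82, 83, 84}; each meets A ∖ {82}, so x IS a limit point.
  x = 83: open {83} ∋ x has {83} ∩ (A ∖ {83}) = ∅, so x is NOT a limit point.
  x = 84: opens ∋ x are {81, 83, 84}, {80, 81, 83, 84}, {81, 82, 83, 84}, {80, 81, 82, 83, 84}; each meets A ∖ {84}, so x IS a limit point.
Collecting: A' = {81, 82, 84}.


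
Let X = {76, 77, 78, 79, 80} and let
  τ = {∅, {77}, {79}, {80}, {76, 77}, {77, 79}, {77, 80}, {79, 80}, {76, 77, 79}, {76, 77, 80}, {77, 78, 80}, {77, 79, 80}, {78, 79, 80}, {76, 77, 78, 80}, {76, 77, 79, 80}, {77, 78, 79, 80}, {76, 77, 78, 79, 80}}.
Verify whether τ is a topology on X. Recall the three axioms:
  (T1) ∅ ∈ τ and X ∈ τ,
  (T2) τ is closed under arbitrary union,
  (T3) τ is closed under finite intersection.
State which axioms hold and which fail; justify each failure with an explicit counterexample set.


τ is NOT a topology on X.

Axiom (T1): ∅ ∈ τ? Yes; X ∈ τ? Yes.
Axiom (T2/T3): check pairwise unions and intersections of members of τ.
Counterexample for (T3): {77, 78, 80} ∩ {78, 79, 80} = {78, 80} ∉ τ. Therefore τ is NOT a topology.


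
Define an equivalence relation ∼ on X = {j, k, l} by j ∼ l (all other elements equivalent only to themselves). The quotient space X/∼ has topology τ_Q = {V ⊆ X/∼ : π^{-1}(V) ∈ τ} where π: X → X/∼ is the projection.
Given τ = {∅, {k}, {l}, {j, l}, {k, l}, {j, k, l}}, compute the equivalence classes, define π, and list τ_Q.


X/∼ = {[j=l], [k]}; |τ_Q| = 4.

Equivalence classes: [j=l], [k].
Quotient map π: X → X/∼ sends j ↦ [j=l], k ↦ [k], l ↦ [j=l].
For each subset V ⊆ X/∼, compute π^{-1}(V) ⊆ X and check whether π^{-1}(V) ∈ τ. V is open in τ_Q iff π^{-1}(V) ∈ τ.
  V = {}: π^{-1}(V) = ∅ ∈ τ ✓.
  V = {[j=l]}: π^{-1}(V) = {j, l} ∈ τ ✓.
  V = {[k]}: π^{-1}(V) = {k} ∈ τ ✓.
  V = {[j=l], [k]}: π^{-1}(V) = {j, k, l} ∈ τ ✓.
Open sets in the quotient: τ_Q = {{}, {[j=l]}, {[k]}, {[j=l], [k]}} (4 elements).


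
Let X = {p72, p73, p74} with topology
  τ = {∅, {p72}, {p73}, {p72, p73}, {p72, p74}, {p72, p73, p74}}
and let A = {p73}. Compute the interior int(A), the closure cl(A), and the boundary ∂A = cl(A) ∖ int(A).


int(A) = {p73}, cl(A) = {p73}, ∂A = ∅.

Closed sets in (X, τ) are complements of opens:
  closed(X, τ) = {∅, {p73}, {p74}, {p72, p74}, {p73, p74}, {p72, p73, p74}}.
int(A) = ⋃ {U ∈ τ : U ⊆ A}. Opens contained in A: ∅, {p73}.
Taking the union of these: int(A) = {p73}.
cl(A) = ⋂ {C closed : A ⊆ C}. Closed sets containing A: {p73}, {p73, p74}, {p72, p73, p74}.
Intersecting these: cl(A) = {p73}.
∂A = cl(A) ∖ int(A) = {p73} ∖ {p73} = ∅.


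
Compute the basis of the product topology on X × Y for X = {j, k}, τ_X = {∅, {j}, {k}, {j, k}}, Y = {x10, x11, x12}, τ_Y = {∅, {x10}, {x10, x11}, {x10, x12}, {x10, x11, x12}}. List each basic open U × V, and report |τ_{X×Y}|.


Basis B = {∅ × ∅, {j} × {x10}, {k} × {x10}, {j} × {x10, x11}, {j} × {x10, x12}, {j, k} × {x10}, {k} × {x10, x11}, {k} × {x10, x12}, {j} × {x10, x11, x12}, {k} × {x10, x11, x12}, {j, k} × {x10, x11}, {j, k} × {x10, x12}, {j, k} × {x10, x11, x12}}; |τ_{X×Y}| = 25.

Enumerate products U × V with U ∈ τ_X, V ∈ τ_Y (deduplicated):
  ∅ × ∅ = {} (∅)
  {j} × {x10} = {(j,x10)}
  {k} × {x10} = {(k,x10)}
  {j} × {x10, x11} = {(j,x10), (j,x11)}
  {j} × {x10, x12} = {(j,x10), (j,x12)}
  {j, k} × {x10} = {(j,x10), (k,x10)}
  {k} × {x10, x11} = {(k,x10), (k,x11)}
  {k} × {x10, x12} = {(k,x10), (k,x12)}
  {j} × {x10, x11, x12} = {(j,x10), (j,x11), (j,x12)}
  {k} × {x10, x11, x12} = {(k,x10), (k,x11), (k,x12)}
  {j, k} × {x10, x11} = {(j,x10), (j,x11), (k,x10), (k,x11)}
  {j, k} × {x10, x12} = {(j,x10), (j,x12), (k,x10), (k,x12)}
  {j, k} × {x10, x11, x12} = {(j,x10), (j,x11), (j,x12), (k,x10), (k,x11), (k,x12)}
These 13 distinct sets form the basis B.
Close under arbitrary unions to get τ_{X×Y}; counting gives |τ_{X×Y}| = 25.


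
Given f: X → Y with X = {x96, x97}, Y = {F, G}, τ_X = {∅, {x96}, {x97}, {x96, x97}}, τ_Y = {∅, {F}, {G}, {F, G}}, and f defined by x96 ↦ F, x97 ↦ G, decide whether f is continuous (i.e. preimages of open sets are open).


f IS continuous.

Compute f^{-1}(U) for each U ∈ τ_Y:
  U = ∅: f^{-1}(U) = ∅ ∈ τ_X ✓.
  U = {F}: f^{-1}(U) = {x96} ∈ τ_X ✓.
  U = {G}: f^{-1}(U) = {x97} ∈ τ_X ✓.
  U = {F, G}: f^{-1}(U) = {x96, x97} ∈ τ_X ✓.
Every preimage lies in τ_X, so f IS continuous.


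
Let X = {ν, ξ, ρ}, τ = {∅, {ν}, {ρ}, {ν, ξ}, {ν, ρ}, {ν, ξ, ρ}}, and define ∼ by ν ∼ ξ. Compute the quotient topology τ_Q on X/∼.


X/∼ = {[ν=ξ], [ρ]}; |τ_Q| = 4.

Equivalence classes: [ν=ξ], [ρ].
Quotient map π: X → X/∼ sends ν ↦ [ν=ξ], ξ ↦ [ν=ξ], ρ ↦ [ρ].
For each subset V ⊆ X/∼, compute π^{-1}(V) ⊆ X and check whether π^{-1}(V) ∈ τ. V is open in τ_Q iff π^{-1}(V) ∈ τ.
  V = {}: π^{-1}(V) = ∅ ∈ τ ✓.
  V = {[ν=ξ]}: π^{-1}(V) = {ν, ξ} ∈ τ ✓.
  V = {[ρ]}: π^{-1}(V) = {ρ} ∈ τ ✓.
  V = {[ν=ξ], [ρ]}: π^{-1}(V) = {ν, ξ, ρ} ∈ τ ✓.
Open sets in the quotient: τ_Q = {{}, {[ν=ξ]}, {[ρ]}, {[ν=ξ], [ρ]}} (4 elements).


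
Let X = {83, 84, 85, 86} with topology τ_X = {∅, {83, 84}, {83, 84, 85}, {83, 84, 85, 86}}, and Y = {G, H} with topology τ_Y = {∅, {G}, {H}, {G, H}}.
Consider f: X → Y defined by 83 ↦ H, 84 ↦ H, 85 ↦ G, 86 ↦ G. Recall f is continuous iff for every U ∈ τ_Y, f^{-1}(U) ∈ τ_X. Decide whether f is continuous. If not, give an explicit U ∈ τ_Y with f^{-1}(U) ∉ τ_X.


f is NOT continuous.

Compute f^{-1}(U) for each U ∈ τ_Y:
  U = ∅: f^{-1}(U) = ∅ ∈ τ_X ✓.
  U = {G}: f^{-1}(U) = {85, 86} ∉ τ_X ✗.
  U = {H}: f^{-1}(U) = {83, 84} ∈ τ_X ✓.
  U = {G, H}: f^{-1}(U) = {83, 84, 85, 86} ∈ τ_X ✓.
Found U = {G} with f^{-1}(U) = {85, 86} not in τ_X. Therefore f is NOT continuous.


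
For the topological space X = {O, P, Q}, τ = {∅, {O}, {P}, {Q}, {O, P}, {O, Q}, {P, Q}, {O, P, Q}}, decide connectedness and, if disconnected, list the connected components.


(X, τ) is disconnected; components = [{O}, {P}, {Q}].

Find clopen sets (U ∈ τ with X ∖ U ∈ τ):
  U = ∅, X ∖ U = {O, P, Q} — both open, so U is clopen.
  U = {O}, X ∖ U = {P, Q} — both open, so U is clopen.
  U = {P}, X ∖ U = {O, Q} — both open, so U is clopen.
  U = {Q}, X ∖ U = {O, P} — both open, so U is clopen.
  U = {O, P}, X ∖ U = {Q} — both open, so U is clopen.
  U = {O, Q}, X ∖ U = {P} — both open, so U is clopen.
  U = {P, Q}, X ∖ U = {O} — both open, so U is clopen.
  U = {O, P, Q}, X ∖ U = ∅ — both open, so U is clopen.
Nontrivial clopen(s) exist: e.g. {O, Q}. So (X, τ) is disconnected.
Compute connected components by grouping points that agree on all clopens:
  component: {O}
  component: {P}
  component: {Q}


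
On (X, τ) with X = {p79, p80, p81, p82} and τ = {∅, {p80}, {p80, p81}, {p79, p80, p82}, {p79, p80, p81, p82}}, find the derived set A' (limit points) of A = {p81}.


A' = ∅

For each x ∈ X, list the open sets U ∈ τ with x ∈ U, then check whether U ∩ (A ∖ {x}) ≠ ∅ for every such U.
  x = p79: open {p79, p80, p82} ∋ x has {p79, p80, p82} ∩ (A ∖ {p79}) = ∅, so x is NOT a limit point.
  x = p80: open {p80} ∋ x has {p80} ∩ (A ∖ {p80}) = ∅, so x is NOT a limit point.
  x = p81: open {p80, p81} ∋ x has {p80, p81} ∩ (A ∖ {p81}) = ∅, so x is NOT a limit point.
  x = p82: open {p79, p80, p82} ∋ x has {p79, p80, p82} ∩ (A ∖ {p82}) = ∅, so x is NOT a limit point.
Collecting: A' = ∅.


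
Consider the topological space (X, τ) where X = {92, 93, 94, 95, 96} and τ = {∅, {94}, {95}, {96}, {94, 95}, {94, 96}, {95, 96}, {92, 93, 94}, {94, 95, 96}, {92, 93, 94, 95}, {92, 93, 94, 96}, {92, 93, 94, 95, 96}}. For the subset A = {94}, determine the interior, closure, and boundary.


int(A) = {94}, cl(A) = {92, 93, 94}, ∂A = {92, 93}.

Closed sets in (X, τ) are complements of opens:
  closed(X, τ) = {∅, {95}, {96}, {92, 93}, {95, 96}, {92, 93, 94}, {92, 93, 95}, {92, 93, 96}, {92, 93, 94, 95}, {92, 93, 94, 96}, {92, 93, 95, 96}, {92, 93, 94, 95, 96}}.
int(A) = ⋃ {U ∈ τ : U ⊆ A}. Opens contained in A: ∅, {94}.
Taking the union of these: int(A) = {94}.
cl(A) = ⋂ {C closed : A ⊆ C}. Closed sets containing A: {92, 93, 94}, {92, 93, 94, 95}, {92, 93, 94, 96}, {92, 93, 94, 95, 96}.
Intersecting these: cl(A) = {92, 93, 94}.
∂A = cl(A) ∖ int(A) = {92, 93, 94} ∖ {94} = {92, 93}.


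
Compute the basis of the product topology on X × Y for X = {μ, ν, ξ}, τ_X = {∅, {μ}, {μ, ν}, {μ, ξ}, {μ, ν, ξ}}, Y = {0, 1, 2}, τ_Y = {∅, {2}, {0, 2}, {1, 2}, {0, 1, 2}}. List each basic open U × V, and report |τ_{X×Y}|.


Basis B = {∅ × ∅, {μ} × {2}, {μ} × {0, 2}, {μ} × {1, 2}, {μ, ν} × {2}, {μ, ξ} × {2}, {μ} × {0, 1, 2}, {μ, ν, ξ} × {2}, {μ, ν} × {0, 2}, {μ, ξ} × {0, 2}, {μ, ν} × {1, 2}, {μ, ξ} × {1, 2}, {μ, ν} × {0, 1, 2}, {μ, ξ} × {0, 1, 2}, {μ, ν, ξ} × {0, 2}, {μ, ν, ξ} × {1, 2}, {μ, ν, ξ} × {0, 1, 2}}; |τ_{X×Y}| = 48.

Enumerate products U × V with U ∈ τ_X, V ∈ τ_Y (deduplicated):
  ∅ × ∅ = {} (∅)
  {μ} × {2} = {(μ,2)}
  {μ} × {0, 2} = {(μ,0), (μ,2)}
  {μ} × {1, 2} = {(μ,1), (μ,2)}
  {μ, ν} × {2} = {(μ,2), (ν,2)}
  {μ, ξ} × {2} = {(μ,2), (ξ,2)}
  {μ} × {0, 1, 2} = {(μ,0), (μ,1), (μ,2)}
  {μ, ν, ξ} × {2} = {(μ,2), (ν,2), (ξ,2)}
  {μ, ν} × {0, 2} = {(μ,0), (μ,2), (ν,0), (ν,2)}
  {μ, ξ} × {0, 2} = {(μ,0), (μ,2), (ξ,0), (ξ,2)}
  {μ, ν} × {1, 2} = {(μ,1), (μ,2), (ν,1), (ν,2)}
  {μ, ξ} × {1, 2} = {(μ,1), (μ,2), (ξ,1), (ξ,2)}
  {μ, ν} × {0, 1, 2} = {(μ,0), (μ,1), (μ,2), (ν,0), (ν,1), (ν,2)}
  {μ, ξ} × {0, 1, 2} = {(μ,0), (μ,1), (μ,2), (ξ,0), (ξ,1), (ξ,2)}
  {μ, ν, ξ} × {0, 2} = {(μ,0), (μ,2), (ν,0), (ν,2), (ξ,0), (ξ,2)}
  {μ, ν, ξ} × {1, 2} = {(μ,1), (μ,2), (ν,1), (ν,2), (ξ,1), (ξ,2)}
  {μ, ν, ξ} × {0, 1, 2} = {(μ,0), (μ,1), (μ,2), (ν,0), (ν,1), (ν,2), (ξ,0), (ξ,1), (ξ,2)}
These 17 distinct sets form the basis B.
Close under arbitrary unions to get τ_{X×Y}; counting gives |τ_{X×Y}| = 48.


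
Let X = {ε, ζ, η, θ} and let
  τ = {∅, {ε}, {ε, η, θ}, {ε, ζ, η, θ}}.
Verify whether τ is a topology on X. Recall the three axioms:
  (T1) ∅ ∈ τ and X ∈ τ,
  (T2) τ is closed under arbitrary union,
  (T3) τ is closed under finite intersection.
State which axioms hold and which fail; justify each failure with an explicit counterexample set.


τ IS a topology on X.

Axiom (T1): ∅ ∈ τ? Yes; X ∈ τ? Yes.
Axiom (T2/T3): check pairwise unions and intersections of members of τ.
All pairwise intersections and unions checked — each lies in τ. Therefore τ satisfies (T1), (T2), (T3): it IS a topology on X.


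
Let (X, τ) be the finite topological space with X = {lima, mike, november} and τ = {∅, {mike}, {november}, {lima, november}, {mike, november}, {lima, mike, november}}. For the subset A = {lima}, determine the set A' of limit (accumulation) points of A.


A' = ∅

For each x ∈ X, list the open sets U ∈ τ with x ∈ U, then check whether U ∩ (A ∖ {x}) ≠ ∅ for every such U.
  x = lima: open {lima, november} ∋ x has {lima, november} ∩ (A ∖ {lima}) = ∅, so x is NOT a limit point.
  x = mike: open {mike} ∋ x has {mike} ∩ (A ∖ {mike}) = ∅, so x is NOT a limit point.
  x = november: open {november} ∋ x has {november} ∩ (A ∖ {november}) = ∅, so x is NOT a limit point.
Collecting: A' = ∅.


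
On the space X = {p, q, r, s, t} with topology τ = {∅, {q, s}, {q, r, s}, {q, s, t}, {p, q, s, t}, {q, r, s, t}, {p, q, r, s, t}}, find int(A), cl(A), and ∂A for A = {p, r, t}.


int(A) = ∅, cl(A) = {p, r, t}, ∂A = {p, r, t}.

Closed sets in (X, τ) are complements of opens:
  closed(X, τ) = {∅, {p}, {r}, {p, r}, {p, t}, {p, r, t}, {p, q, r, s, t}}.
int(A) = ⋃ {U ∈ τ : U ⊆ A}. Opens contained in A: ∅.
Taking the union of these: int(A) = ∅.
cl(A) = ⋂ {C closed : A ⊆ C}. Closed sets containing A: {p, r, t}, {p, q, r, s, t}.
Intersecting these: cl(A) = {p, r, t}.
∂A = cl(A) ∖ int(A) = {p, r, t} ∖ ∅ = {p, r, t}.


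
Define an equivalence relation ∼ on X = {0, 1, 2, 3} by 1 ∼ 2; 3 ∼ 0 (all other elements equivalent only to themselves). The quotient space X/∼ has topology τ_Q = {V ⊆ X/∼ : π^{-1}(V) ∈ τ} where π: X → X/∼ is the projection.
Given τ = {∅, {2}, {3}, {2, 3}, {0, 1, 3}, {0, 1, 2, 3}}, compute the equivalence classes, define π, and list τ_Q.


X/∼ = {[0=3], [1=2]}; |τ_Q| = 2.

Equivalence classes: [0=3], [1=2].
Quotient map π: X → X/∼ sends 0 ↦ [0=3], 1 ↦ [1=2], 2 ↦ [1=2], 3 ↦ [0=3].
For each subset V ⊆ X/∼, compute π^{-1}(V) ⊆ X and check whether π^{-1}(V) ∈ τ. V is open in τ_Q iff π^{-1}(V) ∈ τ.
  V = {}: π^{-1}(V) = ∅ ∈ τ ✓.
  V = {[0=3]}: π^{-1}(V) = {0, 3} ∉ τ ✗.
  V = {[1=2]}: π^{-1}(V) = {1, 2} ∉ τ ✗.
  V = {[0=3], [1=2]}: π^{-1}(V) = {0, 1, 2, 3} ∈ τ ✓.
Open sets in the quotient: τ_Q = {{}, {[0=3], [1=2]}} (2 elements).


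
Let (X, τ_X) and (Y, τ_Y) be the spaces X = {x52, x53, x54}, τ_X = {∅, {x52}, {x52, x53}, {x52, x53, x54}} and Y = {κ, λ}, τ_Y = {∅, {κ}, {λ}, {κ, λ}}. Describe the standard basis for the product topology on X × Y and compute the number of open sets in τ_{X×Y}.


Basis B = {∅ × ∅, {x52} × {κ}, {x52} × {λ}, {x52} × {κ, λ}, {x52, x53} × {κ}, {x52, x53} × {λ}, {x52, x53, x54} × {κ}, {x52, x53, x54} × {λ}, {x52, x53} × {κ, λ}, {x52, x53, x54} × {κ, λ}}; |τ_{X×Y}| = 16.

Enumerate products U × V with U ∈ τ_X, V ∈ τ_Y (deduplicated):
  ∅ × ∅ = {} (∅)
  {x52} × {κ} = {(x52,κ)}
  {x52} × {λ} = {(x52,λ)}
  {x52} × {κ, λ} = {(x52,κ), (x52,λ)}
  {x52, x53} × {κ} = {(x52,κ), (x53,κ)}
  {x52, x53} × {λ} = {(x52,λ), (x53,λ)}
  {x52, x53, x54} × {κ} = {(x52,κ), (x53,κ), (x54,κ)}
  {x52, x53, x54} × {λ} = {(x52,λ), (x53,λ), (x54,λ)}
  {x52, x53} × {κ, λ} = {(x52,κ), (x52,λ), (x53,κ), (x53,λ)}
  {x52, x53, x54} × {κ, λ} = {(x52,κ), (x52,λ), (x53,κ), (x53,λ), (x54,κ), (x54,λ)}
These 10 distinct sets form the basis B.
Close under arbitrary unions to get τ_{X×Y}; counting gives |τ_{X×Y}| = 16.


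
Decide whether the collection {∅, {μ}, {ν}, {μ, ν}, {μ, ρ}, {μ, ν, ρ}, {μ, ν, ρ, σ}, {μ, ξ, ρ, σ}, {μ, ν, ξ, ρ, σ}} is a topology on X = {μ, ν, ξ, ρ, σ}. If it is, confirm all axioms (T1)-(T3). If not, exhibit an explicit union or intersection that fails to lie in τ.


τ is NOT a topology on X.

Axiom (T1): ∅ ∈ τ? Yes; X ∈ τ? Yes.
Axiom (T2/T3): check pairwise unions and intersections of members of τ.
Counterexample for (T3): {μ, ν, ρ, σ} ∩ {μ, ξ, ρ, σ} = {μ, ρ, σ} ∉ τ. Therefore τ is NOT a topology.


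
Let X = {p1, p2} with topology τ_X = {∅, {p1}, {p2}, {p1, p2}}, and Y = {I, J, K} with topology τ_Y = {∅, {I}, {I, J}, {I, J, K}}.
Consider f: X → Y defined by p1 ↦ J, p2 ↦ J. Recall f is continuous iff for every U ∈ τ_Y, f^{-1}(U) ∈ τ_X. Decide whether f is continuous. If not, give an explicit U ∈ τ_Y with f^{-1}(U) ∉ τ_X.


f IS continuous.

Compute f^{-1}(U) for each U ∈ τ_Y:
  U = ∅: f^{-1}(U) = ∅ ∈ τ_X ✓.
  U = {I}: f^{-1}(U) = ∅ ∈ τ_X ✓.
  U = {I, J}: f^{-1}(U) = {p1, p2} ∈ τ_X ✓.
  U = {I, J, K}: f^{-1}(U) = {p1, p2} ∈ τ_X ✓.
Every preimage lies in τ_X, so f IS continuous.


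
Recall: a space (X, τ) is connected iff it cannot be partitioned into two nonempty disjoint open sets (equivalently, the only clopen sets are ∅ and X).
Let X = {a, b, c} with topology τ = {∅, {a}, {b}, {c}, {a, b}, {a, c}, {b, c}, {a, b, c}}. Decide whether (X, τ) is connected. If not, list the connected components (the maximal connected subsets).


(X, τ) is disconnected; components = [{a}, {b}, {c}].

Find clopen sets (U ∈ τ with X ∖ U ∈ τ):
  U = ∅, X ∖ U = {a, b, c} — both open, so U is clopen.
  U = {a}, X ∖ U = {b, c} — both open, so U is clopen.
  U = {b}, X ∖ U = {a, c} — both open, so U is clopen.
  U = {c}, X ∖ U = {a, b} — both open, so U is clopen.
  U = {a, b}, X ∖ U = {c} — both open, so U is clopen.
  U = {a, c}, X ∖ U = {b} — both open, so U is clopen.
  U = {b, c}, X ∖ U = {a} — both open, so U is clopen.
  U = {a, b, c}, X ∖ U = ∅ — both open, so U is clopen.
Nontrivial clopen(s) exist: e.g. {c}. So (X, τ) is disconnected.
Compute connected components by grouping points that agree on all clopens:
  component: {a}
  component: {b}
  component: {c}


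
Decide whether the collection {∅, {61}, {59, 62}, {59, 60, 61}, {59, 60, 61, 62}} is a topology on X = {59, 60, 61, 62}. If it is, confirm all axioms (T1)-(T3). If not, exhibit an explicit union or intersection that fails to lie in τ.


τ is NOT a topology on X.

Axiom (T1): ∅ ∈ τ? Yes; X ∈ τ? Yes.
Axiom (T2/T3): check pairwise unions and intersections of members of τ.
Counterexample for (T2): {61} ∪ {59, 62} = {59, 61, 62} ∉ τ. Therefore τ is NOT a topology.


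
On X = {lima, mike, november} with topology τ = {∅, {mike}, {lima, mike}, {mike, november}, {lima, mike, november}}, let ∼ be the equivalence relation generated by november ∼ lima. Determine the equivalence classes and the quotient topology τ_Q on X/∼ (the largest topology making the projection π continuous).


X/∼ = {[lima=november], [mike]}; |τ_Q| = 3.

Equivalence classes: [lima=november], [mike].
Quotient map π: X → X/∼ sends lima ↦ [lima=november], mike ↦ [mike], november ↦ [lima=november].
For each subset V ⊆ X/∼, compute π^{-1}(V) ⊆ X and check whether π^{-1}(V) ∈ τ. V is open in τ_Q iff π^{-1}(V) ∈ τ.
  V = {}: π^{-1}(V) = ∅ ∈ τ ✓.
  V = {[lima=november]}: π^{-1}(V) = {lima, november} ∉ τ ✗.
  V = {[mike]}: π^{-1}(V) = {mike} ∈ τ ✓.
  V = {[lima=november], [mike]}: π^{-1}(V) = {lima, mike, november} ∈ τ ✓.
Open sets in the quotient: τ_Q = {{}, {[mike]}, {[lima=november], [mike]}} (3 elements).


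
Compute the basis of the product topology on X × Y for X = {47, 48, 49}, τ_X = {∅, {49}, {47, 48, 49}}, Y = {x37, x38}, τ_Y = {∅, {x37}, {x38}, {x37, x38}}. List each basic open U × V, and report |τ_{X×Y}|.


Basis B = {∅ × ∅, {49} × {x37}, {49} × {x38}, {49} × {x37, x38}, {47, 48, 49} × {x37}, {47, 48, 49} × {x38}, {47, 48, 49} × {x37, x38}}; |τ_{X×Y}| = 9.

Enumerate products U × V with U ∈ τ_X, V ∈ τ_Y (deduplicated):
  ∅ × ∅ = {} (∅)
  {49} × {x37} = {(49,x37)}
  {49} × {x38} = {(49,x38)}
  {49} × {x37, x38} = {(49,x37), (49,x38)}
  {47, 48, 49} × {x37} = {(47,x37), (48,x37), (49,x37)}
  {47, 48, 49} × {x38} = {(47,x38), (48,x38), (49,x38)}
  {47, 48, 49} × {x37, x38} = {(47,x37), (47,x38), (48,x37), (48,x38), (49,x37), (49,x38)}
These 7 distinct sets form the basis B.
Close under arbitrary unions to get τ_{X×Y}; counting gives |τ_{X×Y}| = 9.


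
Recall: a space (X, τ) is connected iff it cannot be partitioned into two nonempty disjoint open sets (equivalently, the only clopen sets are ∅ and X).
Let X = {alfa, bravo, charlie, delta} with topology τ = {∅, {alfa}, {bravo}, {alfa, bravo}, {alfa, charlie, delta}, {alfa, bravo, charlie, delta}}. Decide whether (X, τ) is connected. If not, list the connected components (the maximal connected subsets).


(X, τ) is disconnected; components = [{bravo}, {alfa, charlie, delta}].

Find clopen sets (U ∈ τ with X ∖ U ∈ τ):
  U = ∅, X ∖ U = {alfa, bravo, charlie, delta} — both open, so U is clopen.
  U = {bravo}, X ∖ U = {alfa, charlie, delta} — both open, so U is clopen.
  U = {alfa, charlie, delta}, X ∖ U = {bravo} — both open, so U is clopen.
  U = {alfa, bravo, charlie, delta}, X ∖ U = ∅ — both open, so U is clopen.
Nontrivial clopen(s) exist: e.g. {bravo}. So (X, τ) is disconnected.
Compute connected components by grouping points that agree on all clopens:
  component: {bravo}
  component: {alfa, charlie, delta}


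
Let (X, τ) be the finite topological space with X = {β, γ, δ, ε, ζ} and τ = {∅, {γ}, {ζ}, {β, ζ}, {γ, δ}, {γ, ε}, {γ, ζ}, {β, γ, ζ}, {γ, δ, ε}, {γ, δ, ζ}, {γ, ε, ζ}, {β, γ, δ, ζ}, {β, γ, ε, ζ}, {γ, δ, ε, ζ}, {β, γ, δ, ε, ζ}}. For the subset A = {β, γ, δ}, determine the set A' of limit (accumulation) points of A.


A' = {δ, ε}

For each x ∈ X, list the open sets U ∈ τ with x ∈ U, then check whether U ∩ (A ∖ {x}) ≠ ∅ for every such U.
  x = β: open {β, ζ} ∋ x has {β, ζ} ∩ (A ∖ {β}) = ∅, so x is NOT a limit point.
  x = γ: open {γ} ∋ x has {γ} ∩ (A ∖ {γ}) = ∅, so x is NOT a limit point.
  x = δ: opens ∋ x are {γ, δ}, {γ, δ, ε}, {γ, δ, ζ}, {β, γ, δ, ζ}, {γ, δ, ε, ζ}, {β, γ, δ, ε, ζ}; each meets A ∖ {δ}, so x IS a limit point.
  x = ε: opens ∋ x are {γ, ε}, {γ, δ, ε}, {γ, ε, ζ}, {β, γ, ε, ζ}, {γ, δ, ε, ζ}, {β, γ, δ, ε, ζ}; each meets A ∖ {ε}, so x IS a limit point.
  x = ζ: open {ζ} ∋ x has {ζ} ∩ (A ∖ {ζ}) = ∅, so x is NOT a limit point.
Collecting: A' = {δ, ε}.


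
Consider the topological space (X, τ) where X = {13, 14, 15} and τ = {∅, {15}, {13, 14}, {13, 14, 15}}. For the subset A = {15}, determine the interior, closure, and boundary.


int(A) = {15}, cl(A) = {15}, ∂A = ∅.

Closed sets in (X, τ) are complements of opens:
  closed(X, τ) = {∅, {15}, {13, 14}, {13, 14, 15}}.
int(A) = ⋃ {U ∈ τ : U ⊆ A}. Opens contained in A: ∅, {15}.
Taking the union of these: int(A) = {15}.
cl(A) = ⋂ {C closed : A ⊆ C}. Closed sets containing A: {15}, {13, 14, 15}.
Intersecting these: cl(A) = {15}.
∂A = cl(A) ∖ int(A) = {15} ∖ {15} = ∅.


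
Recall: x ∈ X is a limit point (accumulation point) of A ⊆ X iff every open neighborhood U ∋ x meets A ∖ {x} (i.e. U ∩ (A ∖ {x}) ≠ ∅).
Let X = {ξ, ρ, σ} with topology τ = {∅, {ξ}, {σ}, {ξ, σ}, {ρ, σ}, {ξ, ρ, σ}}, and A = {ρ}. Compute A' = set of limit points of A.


A' = ∅

For each x ∈ X, list the open sets U ∈ τ with x ∈ U, then check whether U ∩ (A ∖ {x}) ≠ ∅ for every such U.
  x = ξ: open {ξ} ∋ x has {ξ} ∩ (A ∖ {ξ}) = ∅, so x is NOT a limit point.
  x = ρ: open {ρ, σ} ∋ x has {ρ, σ} ∩ (A ∖ {ρ}) = ∅, so x is NOT a limit point.
  x = σ: open {σ} ∋ x has {σ} ∩ (A ∖ {σ}) = ∅, so x is NOT a limit point.
Collecting: A' = ∅.


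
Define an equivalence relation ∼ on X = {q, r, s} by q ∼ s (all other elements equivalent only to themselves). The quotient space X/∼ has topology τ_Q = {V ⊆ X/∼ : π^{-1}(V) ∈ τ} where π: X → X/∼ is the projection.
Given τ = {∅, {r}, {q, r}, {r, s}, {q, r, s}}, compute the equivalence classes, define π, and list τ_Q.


X/∼ = {[q=s], [r]}; |τ_Q| = 3.

Equivalence classes: [q=s], [r].
Quotient map π: X → X/∼ sends q ↦ [q=s], r ↦ [r], s ↦ [q=s].
For each subset V ⊆ X/∼, compute π^{-1}(V) ⊆ X and check whether π^{-1}(V) ∈ τ. V is open in τ_Q iff π^{-1}(V) ∈ τ.
  V = {}: π^{-1}(V) = ∅ ∈ τ ✓.
  V = {[q=s]}: π^{-1}(V) = {q, s} ∉ τ ✗.
  V = {[r]}: π^{-1}(V) = {r} ∈ τ ✓.
  V = {[q=s], [r]}: π^{-1}(V) = {q, r, s} ∈ τ ✓.
Open sets in the quotient: τ_Q = {{}, {[r]}, {[q=s], [r]}} (3 elements).
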